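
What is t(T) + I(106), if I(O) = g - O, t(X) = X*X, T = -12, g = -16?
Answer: 22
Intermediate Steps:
t(X) = X²
I(O) = -16 - O
t(T) + I(106) = (-12)² + (-16 - 1*106) = 144 + (-16 - 106) = 144 - 122 = 22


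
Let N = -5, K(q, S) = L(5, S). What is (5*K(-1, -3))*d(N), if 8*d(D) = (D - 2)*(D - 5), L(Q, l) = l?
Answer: -525/4 ≈ -131.25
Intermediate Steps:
K(q, S) = S
d(D) = (-5 + D)*(-2 + D)/8 (d(D) = ((D - 2)*(D - 5))/8 = ((-2 + D)*(-5 + D))/8 = ((-5 + D)*(-2 + D))/8 = (-5 + D)*(-2 + D)/8)
(5*K(-1, -3))*d(N) = (5*(-3))*(5/4 - 7/8*(-5) + (⅛)*(-5)²) = -15*(5/4 + 35/8 + (⅛)*25) = -15*(5/4 + 35/8 + 25/8) = -15*35/4 = -525/4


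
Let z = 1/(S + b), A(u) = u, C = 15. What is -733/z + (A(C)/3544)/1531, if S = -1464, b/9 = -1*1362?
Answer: 54574566357279/5425864 ≈ 1.0058e+7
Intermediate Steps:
b = -12258 (b = 9*(-1*1362) = 9*(-1362) = -12258)
z = -1/13722 (z = 1/(-1464 - 12258) = 1/(-13722) = -1/13722 ≈ -7.2876e-5)
-733/z + (A(C)/3544)/1531 = -733/(-1/13722) + (15/3544)/1531 = -733*(-13722) + (15*(1/3544))*(1/1531) = 10058226 + (15/3544)*(1/1531) = 10058226 + 15/5425864 = 54574566357279/5425864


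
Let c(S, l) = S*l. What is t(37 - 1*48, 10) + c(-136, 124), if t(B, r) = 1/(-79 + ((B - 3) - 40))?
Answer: -2242913/133 ≈ -16864.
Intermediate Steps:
t(B, r) = 1/(-122 + B) (t(B, r) = 1/(-79 + ((-3 + B) - 40)) = 1/(-79 + (-43 + B)) = 1/(-122 + B))
t(37 - 1*48, 10) + c(-136, 124) = 1/(-122 + (37 - 1*48)) - 136*124 = 1/(-122 + (37 - 48)) - 16864 = 1/(-122 - 11) - 16864 = 1/(-133) - 16864 = -1/133 - 16864 = -2242913/133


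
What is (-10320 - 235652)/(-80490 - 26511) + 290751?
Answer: 31110893723/107001 ≈ 2.9075e+5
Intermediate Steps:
(-10320 - 235652)/(-80490 - 26511) + 290751 = -245972/(-107001) + 290751 = -245972*(-1/107001) + 290751 = 245972/107001 + 290751 = 31110893723/107001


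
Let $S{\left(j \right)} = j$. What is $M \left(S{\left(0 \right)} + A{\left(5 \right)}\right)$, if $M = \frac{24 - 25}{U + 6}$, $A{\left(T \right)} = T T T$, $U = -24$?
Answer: $\frac{125}{18} \approx 6.9444$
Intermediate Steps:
$A{\left(T \right)} = T^{3}$ ($A{\left(T \right)} = T^{2} T = T^{3}$)
$M = \frac{1}{18}$ ($M = \frac{24 - 25}{-24 + 6} = - \frac{1}{-18} = \left(-1\right) \left(- \frac{1}{18}\right) = \frac{1}{18} \approx 0.055556$)
$M \left(S{\left(0 \right)} + A{\left(5 \right)}\right) = \frac{0 + 5^{3}}{18} = \frac{0 + 125}{18} = \frac{1}{18} \cdot 125 = \frac{125}{18}$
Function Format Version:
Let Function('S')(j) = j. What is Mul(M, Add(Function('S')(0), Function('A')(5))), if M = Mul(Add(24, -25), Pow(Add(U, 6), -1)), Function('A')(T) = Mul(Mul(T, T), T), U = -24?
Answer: Rational(125, 18) ≈ 6.9444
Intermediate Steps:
Function('A')(T) = Pow(T, 3) (Function('A')(T) = Mul(Pow(T, 2), T) = Pow(T, 3))
M = Rational(1, 18) (M = Mul(Add(24, -25), Pow(Add(-24, 6), -1)) = Mul(-1, Pow(-18, -1)) = Mul(-1, Rational(-1, 18)) = Rational(1, 18) ≈ 0.055556)
Mul(M, Add(Function('S')(0), Function('A')(5))) = Mul(Rational(1, 18), Add(0, Pow(5, 3))) = Mul(Rational(1, 18), Add(0, 125)) = Mul(Rational(1, 18), 125) = Rational(125, 18)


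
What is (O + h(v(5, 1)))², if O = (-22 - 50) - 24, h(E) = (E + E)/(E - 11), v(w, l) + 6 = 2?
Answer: 2050624/225 ≈ 9113.9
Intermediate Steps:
v(w, l) = -4 (v(w, l) = -6 + 2 = -4)
h(E) = 2*E/(-11 + E) (h(E) = (2*E)/(-11 + E) = 2*E/(-11 + E))
O = -96 (O = -72 - 24 = -96)
(O + h(v(5, 1)))² = (-96 + 2*(-4)/(-11 - 4))² = (-96 + 2*(-4)/(-15))² = (-96 + 2*(-4)*(-1/15))² = (-96 + 8/15)² = (-1432/15)² = 2050624/225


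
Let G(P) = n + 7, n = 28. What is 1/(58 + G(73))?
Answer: 1/93 ≈ 0.010753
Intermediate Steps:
G(P) = 35 (G(P) = 28 + 7 = 35)
1/(58 + G(73)) = 1/(58 + 35) = 1/93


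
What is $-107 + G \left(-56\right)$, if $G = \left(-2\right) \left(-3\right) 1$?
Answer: $-443$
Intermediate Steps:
$G = 6$ ($G = 6 \cdot 1 = 6$)
$-107 + G \left(-56\right) = -107 + 6 \left(-56\right) = -107 - 336 = -443$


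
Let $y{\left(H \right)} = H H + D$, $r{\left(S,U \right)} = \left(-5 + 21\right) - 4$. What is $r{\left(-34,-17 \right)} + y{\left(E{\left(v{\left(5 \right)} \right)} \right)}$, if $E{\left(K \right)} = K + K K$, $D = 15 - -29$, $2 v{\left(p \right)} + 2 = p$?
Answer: $\frac{1121}{16} \approx 70.063$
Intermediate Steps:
$r{\left(S,U \right)} = 12$ ($r{\left(S,U \right)} = 16 - 4 = 12$)
$v{\left(p \right)} = -1 + \frac{p}{2}$
$D = 44$ ($D = 15 + 29 = 44$)
$E{\left(K \right)} = K + K^{2}$
$y{\left(H \right)} = 44 + H^{2}$ ($y{\left(H \right)} = H H + 44 = H^{2} + 44 = 44 + H^{2}$)
$r{\left(-34,-17 \right)} + y{\left(E{\left(v{\left(5 \right)} \right)} \right)} = 12 + \left(44 + \left(\left(-1 + \frac{1}{2} \cdot 5\right) \left(1 + \left(-1 + \frac{1}{2} \cdot 5\right)\right)\right)^{2}\right) = 12 + \left(44 + \left(\left(-1 + \frac{5}{2}\right) \left(1 + \left(-1 + \frac{5}{2}\right)\right)\right)^{2}\right) = 12 + \left(44 + \left(\frac{3 \left(1 + \frac{3}{2}\right)}{2}\right)^{2}\right) = 12 + \left(44 + \left(\frac{3}{2} \cdot \frac{5}{2}\right)^{2}\right) = 12 + \left(44 + \left(\frac{15}{4}\right)^{2}\right) = 12 + \left(44 + \frac{225}{16}\right) = 12 + \frac{929}{16} = \frac{1121}{16}$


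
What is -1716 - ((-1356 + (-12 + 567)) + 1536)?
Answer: -2451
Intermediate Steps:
-1716 - ((-1356 + (-12 + 567)) + 1536) = -1716 - ((-1356 + 555) + 1536) = -1716 - (-801 + 1536) = -1716 - 1*735 = -1716 - 735 = -2451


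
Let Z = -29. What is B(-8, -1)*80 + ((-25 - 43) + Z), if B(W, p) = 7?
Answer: 463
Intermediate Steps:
B(-8, -1)*80 + ((-25 - 43) + Z) = 7*80 + ((-25 - 43) - 29) = 560 + (-68 - 29) = 560 - 97 = 463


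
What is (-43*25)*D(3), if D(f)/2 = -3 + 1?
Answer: 4300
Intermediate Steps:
D(f) = -4 (D(f) = 2*(-3 + 1) = 2*(-2) = -4)
(-43*25)*D(3) = -43*25*(-4) = -1075*(-4) = 4300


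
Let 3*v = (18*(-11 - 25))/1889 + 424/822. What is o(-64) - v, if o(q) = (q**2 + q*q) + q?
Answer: 18931091396/2329137 ≈ 8127.9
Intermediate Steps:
v = 134140/2329137 (v = ((18*(-11 - 25))/1889 + 424/822)/3 = ((18*(-36))*(1/1889) + 424*(1/822))/3 = (-648*1/1889 + 212/411)/3 = (-648/1889 + 212/411)/3 = (1/3)*(134140/776379) = 134140/2329137 ≈ 0.057592)
o(q) = q + 2*q**2 (o(q) = (q**2 + q**2) + q = 2*q**2 + q = q + 2*q**2)
o(-64) - v = -64*(1 + 2*(-64)) - 1*134140/2329137 = -64*(1 - 128) - 134140/2329137 = -64*(-127) - 134140/2329137 = 8128 - 134140/2329137 = 18931091396/2329137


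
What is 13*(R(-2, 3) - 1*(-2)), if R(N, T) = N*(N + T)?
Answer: 0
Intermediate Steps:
13*(R(-2, 3) - 1*(-2)) = 13*(-2*(-2 + 3) - 1*(-2)) = 13*(-2*1 + 2) = 13*(-2 + 2) = 13*0 = 0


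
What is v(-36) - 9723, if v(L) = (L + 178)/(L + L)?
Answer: -350099/36 ≈ -9725.0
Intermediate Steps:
v(L) = (178 + L)/(2*L) (v(L) = (178 + L)/((2*L)) = (178 + L)*(1/(2*L)) = (178 + L)/(2*L))
v(-36) - 9723 = (½)*(178 - 36)/(-36) - 9723 = (½)*(-1/36)*142 - 9723 = -71/36 - 9723 = -350099/36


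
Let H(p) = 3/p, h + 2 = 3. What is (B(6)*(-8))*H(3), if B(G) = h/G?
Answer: -4/3 ≈ -1.3333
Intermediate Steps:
h = 1 (h = -2 + 3 = 1)
B(G) = 1/G
(B(6)*(-8))*H(3) = (-8/6)*(3/3) = ((⅙)*(-8))*(3*(⅓)) = -4/3*1 = -4/3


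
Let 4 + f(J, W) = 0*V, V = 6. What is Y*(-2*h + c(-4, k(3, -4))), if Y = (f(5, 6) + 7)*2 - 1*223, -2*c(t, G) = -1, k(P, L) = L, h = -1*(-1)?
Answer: 651/2 ≈ 325.50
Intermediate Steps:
h = 1
c(t, G) = ½ (c(t, G) = -½*(-1) = ½)
f(J, W) = -4 (f(J, W) = -4 + 0*6 = -4 + 0 = -4)
Y = -217 (Y = (-4 + 7)*2 - 1*223 = 3*2 - 223 = 6 - 223 = -217)
Y*(-2*h + c(-4, k(3, -4))) = -217*(-2*1 + ½) = -217*(-2 + ½) = -217*(-3/2) = 651/2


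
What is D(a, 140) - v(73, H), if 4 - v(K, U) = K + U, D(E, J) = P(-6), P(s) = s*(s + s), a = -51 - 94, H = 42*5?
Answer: 351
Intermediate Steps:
H = 210
a = -145
P(s) = 2*s**2 (P(s) = s*(2*s) = 2*s**2)
D(E, J) = 72 (D(E, J) = 2*(-6)**2 = 2*36 = 72)
v(K, U) = 4 - K - U (v(K, U) = 4 - (K + U) = 4 + (-K - U) = 4 - K - U)
D(a, 140) - v(73, H) = 72 - (4 - 1*73 - 1*210) = 72 - (4 - 73 - 210) = 72 - 1*(-279) = 72 + 279 = 351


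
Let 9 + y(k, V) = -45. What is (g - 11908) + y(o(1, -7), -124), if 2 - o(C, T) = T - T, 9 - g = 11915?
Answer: -23868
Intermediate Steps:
g = -11906 (g = 9 - 1*11915 = 9 - 11915 = -11906)
o(C, T) = 2 (o(C, T) = 2 - (T - T) = 2 - 1*0 = 2 + 0 = 2)
y(k, V) = -54 (y(k, V) = -9 - 45 = -54)
(g - 11908) + y(o(1, -7), -124) = (-11906 - 11908) - 54 = -23814 - 54 = -23868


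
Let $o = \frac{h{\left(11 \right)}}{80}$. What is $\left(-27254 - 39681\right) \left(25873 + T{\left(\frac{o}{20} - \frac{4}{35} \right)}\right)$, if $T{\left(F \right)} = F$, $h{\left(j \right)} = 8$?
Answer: $- \frac{484904543189}{280} \approx -1.7318 \cdot 10^{9}$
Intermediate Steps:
$o = \frac{1}{10}$ ($o = \frac{8}{80} = 8 \cdot \frac{1}{80} = \frac{1}{10} \approx 0.1$)
$\left(-27254 - 39681\right) \left(25873 + T{\left(\frac{o}{20} - \frac{4}{35} \right)}\right) = \left(-27254 - 39681\right) \left(25873 + \left(\frac{1}{10 \cdot 20} - \frac{4}{35}\right)\right) = - 66935 \left(25873 + \left(\frac{1}{10} \cdot \frac{1}{20} - \frac{4}{35}\right)\right) = - 66935 \left(25873 + \left(\frac{1}{200} - \frac{4}{35}\right)\right) = - 66935 \left(25873 - \frac{153}{1400}\right) = \left(-66935\right) \frac{36222047}{1400} = - \frac{484904543189}{280}$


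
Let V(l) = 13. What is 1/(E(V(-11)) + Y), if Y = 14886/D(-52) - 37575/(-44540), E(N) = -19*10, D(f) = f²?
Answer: -3010904/552956129 ≈ -0.0054451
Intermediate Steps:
E(N) = -190
Y = 19115631/3010904 (Y = 14886/((-52)²) - 37575/(-44540) = 14886/2704 - 37575*(-1/44540) = 14886*(1/2704) + 7515/8908 = 7443/1352 + 7515/8908 = 19115631/3010904 ≈ 6.3488)
1/(E(V(-11)) + Y) = 1/(-190 + 19115631/3010904) = 1/(-552956129/3010904) = -3010904/552956129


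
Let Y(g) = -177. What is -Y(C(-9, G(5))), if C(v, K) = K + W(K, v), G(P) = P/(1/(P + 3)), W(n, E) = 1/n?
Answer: 177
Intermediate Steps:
G(P) = P*(3 + P) (G(P) = P/(1/(3 + P)) = P*(3 + P))
C(v, K) = K + 1/K
-Y(C(-9, G(5))) = -1*(-177) = 177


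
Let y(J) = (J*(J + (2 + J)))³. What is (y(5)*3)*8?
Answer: 5184000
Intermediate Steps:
y(J) = J³*(2 + 2*J)³ (y(J) = (J*(2 + 2*J))³ = J³*(2 + 2*J)³)
(y(5)*3)*8 = ((8*5³*(1 + 5)³)*3)*8 = ((8*125*6³)*3)*8 = ((8*125*216)*3)*8 = (216000*3)*8 = 648000*8 = 5184000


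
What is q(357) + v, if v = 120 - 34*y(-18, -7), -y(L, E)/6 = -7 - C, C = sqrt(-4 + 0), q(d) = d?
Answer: -951 - 408*I ≈ -951.0 - 408.0*I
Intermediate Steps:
C = 2*I (C = sqrt(-4) = 2*I ≈ 2.0*I)
y(L, E) = 42 + 12*I (y(L, E) = -6*(-7 - 2*I) = 42 + 12*I)
v = -1308 - 408*I (v = 120 - 34*(42 + 12*I) = 120 + (-1428 - 408*I) = -1308 - 408*I ≈ -1308.0 - 408.0*I)
q(357) + v = 357 + (-1308 - 408*I) = -951 - 408*I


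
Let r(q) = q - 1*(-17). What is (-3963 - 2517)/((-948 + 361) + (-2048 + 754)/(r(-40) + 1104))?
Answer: 778320/70649 ≈ 11.017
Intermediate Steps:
r(q) = 17 + q (r(q) = q + 17 = 17 + q)
(-3963 - 2517)/((-948 + 361) + (-2048 + 754)/(r(-40) + 1104)) = (-3963 - 2517)/((-948 + 361) + (-2048 + 754)/((17 - 40) + 1104)) = -6480/(-587 - 1294/(-23 + 1104)) = -6480/(-587 - 1294/1081) = -6480/(-635841/1081) = -6480*(-1081/635841) = 778320/70649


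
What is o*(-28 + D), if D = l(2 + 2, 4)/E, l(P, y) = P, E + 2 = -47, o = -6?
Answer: 8256/49 ≈ 168.49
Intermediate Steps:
E = -49 (E = -2 - 47 = -49)
D = -4/49 (D = (2 + 2)/(-49) = 4*(-1/49) = -4/49 ≈ -0.081633)
o*(-28 + D) = -6*(-28 - 4/49) = -6*(-1376/49) = 8256/49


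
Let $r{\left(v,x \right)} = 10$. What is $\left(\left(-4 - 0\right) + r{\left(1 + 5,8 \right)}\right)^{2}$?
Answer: $36$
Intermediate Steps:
$\left(\left(-4 - 0\right) + r{\left(1 + 5,8 \right)}\right)^{2} = \left(\left(-4 - 0\right) + 10\right)^{2} = \left(\left(-4 + 0\right) + 10\right)^{2} = \left(-4 + 10\right)^{2} = 6^{2} = 36$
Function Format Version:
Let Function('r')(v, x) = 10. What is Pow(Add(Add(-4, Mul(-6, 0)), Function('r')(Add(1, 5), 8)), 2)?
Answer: 36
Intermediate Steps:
Pow(Add(Add(-4, Mul(-6, 0)), Function('r')(Add(1, 5), 8)), 2) = Pow(Add(Add(-4, Mul(-6, 0)), 10), 2) = Pow(Add(Add(-4, 0), 10), 2) = Pow(Add(-4, 10), 2) = Pow(6, 2) = 36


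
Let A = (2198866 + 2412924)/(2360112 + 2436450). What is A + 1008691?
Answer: 2419126766066/2398281 ≈ 1.0087e+6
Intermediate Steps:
A = 2305895/2398281 (A = 4611790/4796562 = 4611790*(1/4796562) = 2305895/2398281 ≈ 0.96148)
A + 1008691 = 2305895/2398281 + 1008691 = 2419126766066/2398281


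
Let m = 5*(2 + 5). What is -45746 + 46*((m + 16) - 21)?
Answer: -44366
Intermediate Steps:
m = 35 (m = 5*7 = 35)
-45746 + 46*((m + 16) - 21) = -45746 + 46*((35 + 16) - 21) = -45746 + 46*(51 - 21) = -45746 + 46*30 = -45746 + 1380 = -44366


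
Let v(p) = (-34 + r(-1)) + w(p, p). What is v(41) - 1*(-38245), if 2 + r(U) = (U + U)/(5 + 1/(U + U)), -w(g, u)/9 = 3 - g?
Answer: 346955/9 ≈ 38551.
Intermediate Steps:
w(g, u) = -27 + 9*g (w(g, u) = -9*(3 - g) = -27 + 9*g)
r(U) = -2 + 2*U/(5 + 1/(2*U)) (r(U) = -2 + (U + U)/(5 + 1/(U + U)) = -2 + (2*U)/(5 + 1/(2*U)) = -2 + 2*U/(5 + 1/(2*U)))
v(p) = -571/9 + 9*p (v(p) = (-34 + 2*(-1 - 10*(-1) + 2*(-1)**2)/(1 + 10*(-1))) + (-27 + 9*p) = (-34 + 2*(-1 + 10 + 2*1)/(1 - 10)) + (-27 + 9*p) = (-34 + 2*(-1 + 10 + 2)/(-9)) + (-27 + 9*p) = (-34 + 2*(-1/9)*11) + (-27 + 9*p) = (-34 - 22/9) + (-27 + 9*p) = -328/9 + (-27 + 9*p) = -571/9 + 9*p)
v(41) - 1*(-38245) = (-571/9 + 9*41) - 1*(-38245) = (-571/9 + 369) + 38245 = 2750/9 + 38245 = 346955/9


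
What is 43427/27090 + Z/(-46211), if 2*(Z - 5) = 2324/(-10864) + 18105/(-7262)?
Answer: 2827104042592651/1763649770679720 ≈ 1.6030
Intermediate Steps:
Z = 10274537/2817656 (Z = 5 + (2324/(-10864) + 18105/(-7262))/2 = 5 + (2324*(-1/10864) + 18105*(-1/7262))/2 = 5 + (-83/388 - 18105/7262)/2 = 5 + (½)*(-3813743/1408828) = 5 - 3813743/2817656 = 10274537/2817656 ≈ 3.6465)
43427/27090 + Z/(-46211) = 43427/27090 + (10274537/2817656)/(-46211) = 43427*(1/27090) + (10274537/2817656)*(-1/46211) = 43427/27090 - 10274537/130206701416 = 2827104042592651/1763649770679720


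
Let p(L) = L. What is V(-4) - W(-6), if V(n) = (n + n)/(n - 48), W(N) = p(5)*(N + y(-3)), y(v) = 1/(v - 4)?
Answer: 2809/91 ≈ 30.868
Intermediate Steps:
y(v) = 1/(-4 + v)
W(N) = -5/7 + 5*N (W(N) = 5*(N + 1/(-4 - 3)) = 5*(N + 1/(-7)) = 5*(N - ⅐) = 5*(-⅐ + N) = -5/7 + 5*N)
V(n) = 2*n/(-48 + n) (V(n) = (2*n)/(-48 + n) = 2*n/(-48 + n))
V(-4) - W(-6) = 2*(-4)/(-48 - 4) - (-5/7 + 5*(-6)) = 2*(-4)/(-52) - (-5/7 - 30) = 2*(-4)*(-1/52) - 1*(-215/7) = 2/13 + 215/7 = 2809/91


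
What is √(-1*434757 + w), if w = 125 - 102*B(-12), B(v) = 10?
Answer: 2*I*√108913 ≈ 660.04*I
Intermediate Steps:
w = -895 (w = 125 - 102*10 = 125 - 1020 = -895)
√(-1*434757 + w) = √(-1*434757 - 895) = √(-434757 - 895) = √(-435652) = 2*I*√108913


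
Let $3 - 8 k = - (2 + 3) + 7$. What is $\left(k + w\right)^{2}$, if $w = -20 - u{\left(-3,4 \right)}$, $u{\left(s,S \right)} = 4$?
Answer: $\frac{36481}{64} \approx 570.02$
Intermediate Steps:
$k = \frac{1}{8}$ ($k = \frac{3}{8} - \frac{- (2 + 3) + 7}{8} = \frac{3}{8} - \frac{\left(-1\right) 5 + 7}{8} = \frac{3}{8} - \frac{-5 + 7}{8} = \frac{3}{8} - \frac{1}{4} = \frac{1}{8} \approx 0.125$)
$w = -24$ ($w = -20 - 4 = -24$)
$\left(k + w\right)^{2} = \left(\frac{1}{8} - 24\right)^{2} = \left(- \frac{191}{8}\right)^{2} = \frac{36481}{64}$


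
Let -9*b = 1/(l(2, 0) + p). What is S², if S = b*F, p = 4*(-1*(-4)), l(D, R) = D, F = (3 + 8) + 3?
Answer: 49/6561 ≈ 0.0074684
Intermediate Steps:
F = 14 (F = 11 + 3 = 14)
p = 16 (p = 4*4 = 16)
b = -1/162 (b = -1/(9*(2 + 16)) = -⅑/18 = -⅑*1/18 = -1/162 ≈ -0.0061728)
S = -7/81 (S = -1/162*14 = -7/81 ≈ -0.086420)
S² = (-7/81)² = 49/6561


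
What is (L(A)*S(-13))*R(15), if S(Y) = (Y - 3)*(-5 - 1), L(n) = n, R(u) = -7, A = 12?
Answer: -8064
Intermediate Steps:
S(Y) = 18 - 6*Y (S(Y) = (-3 + Y)*(-6) = 18 - 6*Y)
(L(A)*S(-13))*R(15) = (12*(18 - 6*(-13)))*(-7) = (12*(18 + 78))*(-7) = (12*96)*(-7) = 1152*(-7) = -8064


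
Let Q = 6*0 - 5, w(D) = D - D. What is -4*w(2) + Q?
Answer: -5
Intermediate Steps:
w(D) = 0
Q = -5 (Q = 0 - 5 = -5)
-4*w(2) + Q = -4*0 - 5 = 0 - 5 = -5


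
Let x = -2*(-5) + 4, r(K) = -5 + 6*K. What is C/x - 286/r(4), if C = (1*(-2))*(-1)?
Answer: -1983/133 ≈ -14.910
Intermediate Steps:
C = 2 (C = -2*(-1) = 2)
x = 14 (x = 10 + 4 = 14)
C/x - 286/r(4) = 2/14 - 286/(-5 + 6*4) = 2*(1/14) - 286/(-5 + 24) = ⅐ - 286/19 = -1983/133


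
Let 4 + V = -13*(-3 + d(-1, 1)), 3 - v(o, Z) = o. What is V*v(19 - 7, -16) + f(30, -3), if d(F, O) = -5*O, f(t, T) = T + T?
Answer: -906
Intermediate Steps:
v(o, Z) = 3 - o
f(t, T) = 2*T
V = 100 (V = -4 - 13*(-3 - 5*1) = -4 - 13*(-3 - 5) = -4 - 13*(-8) = -4 + 104 = 100)
V*v(19 - 7, -16) + f(30, -3) = 100*(3 - (19 - 7)) + 2*(-3) = 100*(3 - 1*12) - 6 = 100*(3 - 12) - 6 = 100*(-9) - 6 = -900 - 6 = -906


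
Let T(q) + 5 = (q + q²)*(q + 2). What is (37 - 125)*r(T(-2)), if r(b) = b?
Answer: 440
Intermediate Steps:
T(q) = -5 + (2 + q)*(q + q²) (T(q) = -5 + (q + q²)*(q + 2) = -5 + (q + q²)*(2 + q) = -5 + (2 + q)*(q + q²))
(37 - 125)*r(T(-2)) = (37 - 125)*(-5 + (-2)³ + 2*(-2) + 3*(-2)²) = -88*(-5 - 8 - 4 + 3*4) = -88*(-5 - 8 - 4 + 12) = -88*(-5) = 440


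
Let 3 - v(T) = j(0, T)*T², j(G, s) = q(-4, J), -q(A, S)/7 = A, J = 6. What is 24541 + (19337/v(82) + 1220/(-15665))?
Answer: 14475323233900/589846777 ≈ 24541.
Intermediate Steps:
q(A, S) = -7*A
j(G, s) = 28 (j(G, s) = -7*(-4) = 28)
v(T) = 3 - 28*T²
24541 + (19337/v(82) + 1220/(-15665)) = 24541 + (19337/(3 - 28*82²) + 1220/(-15665)) = 24541 + (19337/(3 - 28*6724) + 1220*(-1/15665)) = 24541 + (19337/(3 - 188272) - 244/3133) = 24541 + (19337/(-188269) - 244/3133) = 24541 + (19337*(-1/188269) - 244/3133) = 24541 + (-19337/188269 - 244/3133) = 24541 - 106520457/589846777 = 14475323233900/589846777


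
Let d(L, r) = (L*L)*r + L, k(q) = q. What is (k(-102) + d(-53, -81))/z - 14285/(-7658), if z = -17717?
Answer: 285241631/19382398 ≈ 14.717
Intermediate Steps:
d(L, r) = L + r*L² (d(L, r) = L²*r + L = r*L² + L = L + r*L²)
(k(-102) + d(-53, -81))/z - 14285/(-7658) = (-102 - 53*(1 - 53*(-81)))/(-17717) - 14285/(-7658) = (-102 - 53*(1 + 4293))*(-1/17717) - 14285*(-1/7658) = (-102 - 53*4294)*(-1/17717) + 14285/7658 = (-102 - 227582)*(-1/17717) + 14285/7658 = -227684*(-1/17717) + 14285/7658 = 227684/17717 + 14285/7658 = 285241631/19382398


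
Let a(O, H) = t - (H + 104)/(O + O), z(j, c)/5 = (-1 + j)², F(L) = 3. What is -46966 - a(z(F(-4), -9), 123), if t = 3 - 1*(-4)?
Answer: -1878693/40 ≈ -46967.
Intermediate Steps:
t = 7 (t = 3 + 4 = 7)
z(j, c) = 5*(-1 + j)²
a(O, H) = 7 - (104 + H)/(2*O) (a(O, H) = 7 - (H + 104)/(O + O) = 7 - (104 + H)/(2*O))
-46966 - a(z(F(-4), -9), 123) = -46966 - (-104 - 1*123 + 14*(5*(-1 + 3)²))/(2*(5*(-1 + 3)²)) = -46966 - (-104 - 123 + 14*(5*2²))/(2*(5*2²)) = -46966 - (-104 - 123 + 14*(5*4))/(2*(5*4)) = -46966 - (-104 - 123 + 14*20)/(2*20) = -46966 - (-104 - 123 + 280)/(2*20) = -46966 - 53/(2*20) = -46966 - 1*53/40 = -46966 - 53/40 = -1878693/40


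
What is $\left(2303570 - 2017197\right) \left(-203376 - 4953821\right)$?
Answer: $-1476881976481$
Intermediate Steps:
$\left(2303570 - 2017197\right) \left(-203376 - 4953821\right) = 286373 \left(-5157197\right) = -1476881976481$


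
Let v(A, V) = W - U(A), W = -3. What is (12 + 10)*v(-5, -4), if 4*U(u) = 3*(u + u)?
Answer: 99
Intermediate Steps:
U(u) = 3*u/2 (U(u) = (3*(u + u))/4 = (3*(2*u))/4 = (6*u)/4 = 3*u/2)
v(A, V) = -3 - 3*A/2
(12 + 10)*v(-5, -4) = (12 + 10)*(-3 - 3/2*(-5)) = 22*(-3 + 15/2) = 22*(9/2) = 99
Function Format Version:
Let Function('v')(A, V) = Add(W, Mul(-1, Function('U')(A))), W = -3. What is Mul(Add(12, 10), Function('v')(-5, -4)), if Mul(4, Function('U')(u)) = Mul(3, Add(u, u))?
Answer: 99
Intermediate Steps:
Function('U')(u) = Mul(Rational(3, 2), u) (Function('U')(u) = Mul(Rational(1, 4), Mul(3, Add(u, u))) = Mul(Rational(1, 4), Mul(3, Mul(2, u))) = Mul(Rational(1, 4), Mul(6, u)) = Mul(Rational(3, 2), u))
Function('v')(A, V) = Add(-3, Mul(Rational(-3, 2), A)) (Function('v')(A, V) = Add(-3, Mul(-1, Mul(Rational(3, 2), A))) = Add(-3, Mul(Rational(-3, 2), A)))
Mul(Add(12, 10), Function('v')(-5, -4)) = Mul(Add(12, 10), Add(-3, Mul(Rational(-3, 2), -5))) = Mul(22, Add(-3, Rational(15, 2))) = Mul(22, Rational(9, 2)) = 99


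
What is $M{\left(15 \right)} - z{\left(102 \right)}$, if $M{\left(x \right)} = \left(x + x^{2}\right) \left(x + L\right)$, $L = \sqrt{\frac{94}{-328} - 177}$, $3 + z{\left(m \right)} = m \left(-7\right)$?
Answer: $4317 + \frac{600 i \sqrt{47683}}{41} \approx 4317.0 + 3195.6 i$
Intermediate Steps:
$z{\left(m \right)} = -3 - 7 m$ ($z{\left(m \right)} = -3 + m \left(-7\right) = -3 - 7 m$)
$L = \frac{5 i \sqrt{47683}}{82}$ ($L = \sqrt{94 \left(- \frac{1}{328}\right) - 177} = \sqrt{- \frac{47}{164} - 177} = \sqrt{- \frac{29075}{164}} = \frac{5 i \sqrt{47683}}{82} \approx 13.315 i$)
$M{\left(x \right)} = \left(x + x^{2}\right) \left(x + \frac{5 i \sqrt{47683}}{82}\right)$
$M{\left(15 \right)} - z{\left(102 \right)} = \frac{1}{82} \cdot 15 \left(82 \cdot 15 + 82 \cdot 15^{2} + 5 i \sqrt{47683} + 5 i 15 \sqrt{47683}\right) - \left(-3 - 714\right) = \frac{1}{82} \cdot 15 \left(1230 + 82 \cdot 225 + 5 i \sqrt{47683} + 75 i \sqrt{47683}\right) - \left(-3 - 714\right) = \frac{1}{82} \cdot 15 \left(1230 + 18450 + 5 i \sqrt{47683} + 75 i \sqrt{47683}\right) - -717 = \frac{1}{82} \cdot 15 \left(19680 + 80 i \sqrt{47683}\right) + 717 = \left(3600 + \frac{600 i \sqrt{47683}}{41}\right) + 717 = 4317 + \frac{600 i \sqrt{47683}}{41}$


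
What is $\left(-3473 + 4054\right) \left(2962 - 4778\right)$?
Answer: $-1055096$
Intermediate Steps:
$\left(-3473 + 4054\right) \left(2962 - 4778\right) = 581 \left(-1816\right) = -1055096$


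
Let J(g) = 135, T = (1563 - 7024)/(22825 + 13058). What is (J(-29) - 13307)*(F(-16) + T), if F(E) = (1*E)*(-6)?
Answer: -45302551804/35883 ≈ -1.2625e+6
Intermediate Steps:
T = -5461/35883 ≈ -0.15219
F(E) = -6*E (F(E) = E*(-6) = -6*E)
(J(-29) - 13307)*(F(-16) + T) = (135 - 13307)*(-6*(-16) - 5461/35883) = -13172*(96 - 5461/35883) = -13172*3439307/35883 = -45302551804/35883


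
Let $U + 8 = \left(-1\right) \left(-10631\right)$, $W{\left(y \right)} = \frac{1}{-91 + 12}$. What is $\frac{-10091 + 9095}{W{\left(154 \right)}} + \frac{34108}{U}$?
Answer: $\frac{835894240}{10623} \approx 78687.0$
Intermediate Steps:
$W{\left(y \right)} = - \frac{1}{79}$ ($W{\left(y \right)} = \frac{1}{-79} = - \frac{1}{79}$)
$U = 10623$ ($U = -8 - -10631 = -8 + 10631 = 10623$)
$\frac{-10091 + 9095}{W{\left(154 \right)}} + \frac{34108}{U} = \frac{-10091 + 9095}{- \frac{1}{79}} + \frac{34108}{10623} = \left(-996\right) \left(-79\right) + 34108 \cdot \frac{1}{10623} = 78684 + \frac{34108}{10623} = \frac{835894240}{10623}$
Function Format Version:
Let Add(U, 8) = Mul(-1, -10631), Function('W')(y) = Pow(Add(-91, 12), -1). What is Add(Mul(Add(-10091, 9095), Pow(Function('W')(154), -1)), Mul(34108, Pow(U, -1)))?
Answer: Rational(835894240, 10623) ≈ 78687.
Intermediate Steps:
Function('W')(y) = Rational(-1, 79) (Function('W')(y) = Pow(-79, -1) = Rational(-1, 79))
U = 10623 (U = Add(-8, Mul(-1, -10631)) = Add(-8, 10631) = 10623)
Add(Mul(Add(-10091, 9095), Pow(Function('W')(154), -1)), Mul(34108, Pow(U, -1))) = Add(Mul(Add(-10091, 9095), Pow(Rational(-1, 79), -1)), Mul(34108, Pow(10623, -1))) = Add(Mul(-996, -79), Mul(34108, Rational(1, 10623))) = Add(78684, Rational(34108, 10623)) = Rational(835894240, 10623)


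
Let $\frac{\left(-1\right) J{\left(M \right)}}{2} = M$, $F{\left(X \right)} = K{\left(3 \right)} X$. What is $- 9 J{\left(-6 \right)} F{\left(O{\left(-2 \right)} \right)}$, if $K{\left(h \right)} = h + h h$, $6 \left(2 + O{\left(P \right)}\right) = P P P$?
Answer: $4320$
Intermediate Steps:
$O{\left(P \right)} = -2 + \frac{P^{3}}{6}$ ($O{\left(P \right)} = -2 + \frac{P P P}{6} = -2 + \frac{P^{2} P}{6} = -2 + \frac{P^{3}}{6}$)
$K{\left(h \right)} = h + h^{2}$
$F{\left(X \right)} = 12 X$ ($F{\left(X \right)} = 3 \left(1 + 3\right) X = 3 \cdot 4 X = 12 X$)
$J{\left(M \right)} = - 2 M$
$- 9 J{\left(-6 \right)} F{\left(O{\left(-2 \right)} \right)} = - 9 \left(\left(-2\right) \left(-6\right)\right) 12 \left(-2 + \frac{\left(-2\right)^{3}}{6}\right) = \left(-9\right) 12 \cdot 12 \left(-2 + \frac{1}{6} \left(-8\right)\right) = - 108 \cdot 12 \left(-2 - \frac{4}{3}\right) = - 108 \cdot 12 \left(- \frac{10}{3}\right) = \left(-108\right) \left(-40\right) = 4320$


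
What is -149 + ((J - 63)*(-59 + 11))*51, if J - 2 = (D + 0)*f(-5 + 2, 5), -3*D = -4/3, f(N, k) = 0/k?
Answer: 149179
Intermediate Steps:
f(N, k) = 0
D = 4/9 (D = -(-4)/(3*3) = -⅓*(-4/3) = 4/9 ≈ 0.44444)
J = 2 (J = 2 + (4/9 + 0)*0 = 2 + (4/9)*0 = 2 + 0 = 2)
-149 + ((J - 63)*(-59 + 11))*51 = -149 + ((2 - 63)*(-59 + 11))*51 = -149 - 61*(-48)*51 = -149 + 2928*51 = -149 + 149328 = 149179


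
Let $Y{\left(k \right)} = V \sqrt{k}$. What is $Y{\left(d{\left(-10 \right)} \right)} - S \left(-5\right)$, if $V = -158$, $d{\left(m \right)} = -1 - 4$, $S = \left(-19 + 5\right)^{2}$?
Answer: $980 - 158 i \sqrt{5} \approx 980.0 - 353.3 i$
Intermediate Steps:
$S = 196$ ($S = \left(-14\right)^{2} = 196$)
$d{\left(m \right)} = -5$ ($d{\left(m \right)} = -1 - 4 = -5$)
$Y{\left(k \right)} = - 158 \sqrt{k}$
$Y{\left(d{\left(-10 \right)} \right)} - S \left(-5\right) = - 158 \sqrt{-5} - 196 \left(-5\right) = - 158 i \sqrt{5} - -980 = - 158 i \sqrt{5} + 980 = 980 - 158 i \sqrt{5}$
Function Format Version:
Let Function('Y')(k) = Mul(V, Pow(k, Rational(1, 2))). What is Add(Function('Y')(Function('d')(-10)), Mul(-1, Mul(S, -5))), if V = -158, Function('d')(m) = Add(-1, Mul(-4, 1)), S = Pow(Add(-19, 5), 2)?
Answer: Add(980, Mul(-158, I, Pow(5, Rational(1, 2)))) ≈ Add(980.00, Mul(-353.30, I))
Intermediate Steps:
S = 196 (S = Pow(-14, 2) = 196)
Function('d')(m) = -5 (Function('d')(m) = Add(-1, -4) = -5)
Function('Y')(k) = Mul(-158, Pow(k, Rational(1, 2)))
Add(Function('Y')(Function('d')(-10)), Mul(-1, Mul(S, -5))) = Add(Mul(-158, Pow(-5, Rational(1, 2))), Mul(-1, Mul(196, -5))) = Add(Mul(-158, Mul(I, Pow(5, Rational(1, 2)))), Mul(-1, -980)) = Add(Mul(-158, I, Pow(5, Rational(1, 2))), 980) = Add(980, Mul(-158, I, Pow(5, Rational(1, 2))))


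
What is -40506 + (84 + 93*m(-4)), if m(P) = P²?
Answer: -38934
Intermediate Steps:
-40506 + (84 + 93*m(-4)) = -40506 + (84 + 93*(-4)²) = -40506 + (84 + 93*16) = -40506 + (84 + 1488) = -40506 + 1572 = -38934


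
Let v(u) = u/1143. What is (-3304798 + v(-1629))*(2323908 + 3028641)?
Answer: -2246515809034323/127 ≈ -1.7689e+13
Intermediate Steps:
v(u) = u/1143 (v(u) = u*(1/1143) = u/1143)
(-3304798 + v(-1629))*(2323908 + 3028641) = (-3304798 + (1/1143)*(-1629))*(2323908 + 3028641) = (-3304798 - 181/127)*5352549 = -419709527/127*5352549 = -2246515809034323/127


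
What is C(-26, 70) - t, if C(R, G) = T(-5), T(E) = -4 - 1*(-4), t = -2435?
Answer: 2435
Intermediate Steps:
T(E) = 0 (T(E) = -4 + 4 = 0)
C(R, G) = 0
C(-26, 70) - t = 0 - 1*(-2435) = 0 + 2435 = 2435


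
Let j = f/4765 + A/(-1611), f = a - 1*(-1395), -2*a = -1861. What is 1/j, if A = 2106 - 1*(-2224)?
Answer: -15352830/33772139 ≈ -0.45460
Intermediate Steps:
A = 4330 (A = 2106 + 2224 = 4330)
a = 1861/2 (a = -½*(-1861) = 1861/2 ≈ 930.50)
f = 4651/2 (f = 1861/2 - 1*(-1395) = 1861/2 + 1395 = 4651/2 ≈ 2325.5)
j = -33772139/15352830 (j = (4651/2)/4765 + 4330/(-1611) = (4651/2)*(1/4765) + 4330*(-1/1611) = 4651/9530 - 4330/1611 = -33772139/15352830 ≈ -2.1997)
1/j = 1/(-33772139/15352830) = -15352830/33772139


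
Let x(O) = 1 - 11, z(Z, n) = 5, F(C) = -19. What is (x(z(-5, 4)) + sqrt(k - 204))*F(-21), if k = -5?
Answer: 190 - 19*I*sqrt(209) ≈ 190.0 - 274.68*I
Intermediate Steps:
x(O) = -10
(x(z(-5, 4)) + sqrt(k - 204))*F(-21) = (-10 + sqrt(-5 - 204))*(-19) = (-10 + sqrt(-209))*(-19) = (-10 + I*sqrt(209))*(-19) = 190 - 19*I*sqrt(209)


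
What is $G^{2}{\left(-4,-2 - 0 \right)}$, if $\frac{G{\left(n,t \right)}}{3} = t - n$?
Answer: $36$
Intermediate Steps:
$G{\left(n,t \right)} = - 3 n + 3 t$ ($G{\left(n,t \right)} = 3 \left(t - n\right) = - 3 n + 3 t$)
$G^{2}{\left(-4,-2 - 0 \right)} = \left(\left(-3\right) \left(-4\right) + 3 \left(-2 - 0\right)\right)^{2} = \left(12 + 3 \left(-2 + 0\right)\right)^{2} = \left(12 + 3 \left(-2\right)\right)^{2} = \left(12 - 6\right)^{2} = 6^{2} = 36$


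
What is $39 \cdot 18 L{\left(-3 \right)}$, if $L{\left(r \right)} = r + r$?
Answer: $-4212$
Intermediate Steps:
$L{\left(r \right)} = 2 r$
$39 \cdot 18 L{\left(-3 \right)} = 39 \cdot 18 \cdot 2 \left(-3\right) = 702 \left(-6\right) = -4212$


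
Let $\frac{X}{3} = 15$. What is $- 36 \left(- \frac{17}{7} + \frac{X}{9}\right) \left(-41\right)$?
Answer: $\frac{26568}{7} \approx 3795.4$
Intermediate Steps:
$X = 45$ ($X = 3 \cdot 15 = 45$)
$- 36 \left(- \frac{17}{7} + \frac{X}{9}\right) \left(-41\right) = - 36 \left(- \frac{17}{7} + \frac{45}{9}\right) \left(-41\right) = - 36 \left(\left(-17\right) \frac{1}{7} + 45 \cdot \frac{1}{9}\right) \left(-41\right) = - 36 \left(- \frac{17}{7} + 5\right) \left(-41\right) = \left(-36\right) \frac{18}{7} \left(-41\right) = \left(- \frac{648}{7}\right) \left(-41\right) = \frac{26568}{7}$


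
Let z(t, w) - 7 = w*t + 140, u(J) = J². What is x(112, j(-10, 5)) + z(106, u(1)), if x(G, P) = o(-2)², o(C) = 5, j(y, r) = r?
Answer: 278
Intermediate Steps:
z(t, w) = 147 + t*w (z(t, w) = 7 + (w*t + 140) = 7 + (t*w + 140) = 7 + (140 + t*w) = 147 + t*w)
x(G, P) = 25 (x(G, P) = 5² = 25)
x(112, j(-10, 5)) + z(106, u(1)) = 25 + (147 + 106*1²) = 25 + (147 + 106*1) = 25 + (147 + 106) = 25 + 253 = 278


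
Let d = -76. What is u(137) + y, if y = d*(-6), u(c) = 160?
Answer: 616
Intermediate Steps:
y = 456 (y = -76*(-6) = 456)
u(137) + y = 160 + 456 = 616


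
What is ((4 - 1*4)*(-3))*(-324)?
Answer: 0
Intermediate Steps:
((4 - 1*4)*(-3))*(-324) = ((4 - 4)*(-3))*(-324) = (0*(-3))*(-324) = 0*(-324) = 0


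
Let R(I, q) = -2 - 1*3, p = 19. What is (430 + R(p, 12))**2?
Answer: 180625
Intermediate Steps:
R(I, q) = -5 (R(I, q) = -2 - 3 = -5)
(430 + R(p, 12))**2 = (430 - 5)**2 = 425**2 = 180625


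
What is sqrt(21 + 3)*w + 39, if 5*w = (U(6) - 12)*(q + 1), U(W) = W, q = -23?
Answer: 39 + 264*sqrt(6)/5 ≈ 168.33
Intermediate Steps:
w = 132/5 (w = ((6 - 12)*(-23 + 1))/5 = (-6*(-22))/5 = (1/5)*132 = 132/5 ≈ 26.400)
sqrt(21 + 3)*w + 39 = sqrt(21 + 3)*(132/5) + 39 = sqrt(24)*(132/5) + 39 = (2*sqrt(6))*(132/5) + 39 = 264*sqrt(6)/5 + 39 = 39 + 264*sqrt(6)/5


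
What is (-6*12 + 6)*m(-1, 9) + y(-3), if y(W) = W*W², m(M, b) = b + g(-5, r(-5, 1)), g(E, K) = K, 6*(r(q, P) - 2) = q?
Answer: -698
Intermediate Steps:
r(q, P) = 2 + q/6
m(M, b) = 7/6 + b (m(M, b) = b + (2 + (⅙)*(-5)) = b + (2 - ⅚) = b + 7/6 = 7/6 + b)
y(W) = W³
(-6*12 + 6)*m(-1, 9) + y(-3) = (-6*12 + 6)*(7/6 + 9) + (-3)³ = (-72 + 6)*(61/6) - 27 = -66*61/6 - 27 = -671 - 27 = -698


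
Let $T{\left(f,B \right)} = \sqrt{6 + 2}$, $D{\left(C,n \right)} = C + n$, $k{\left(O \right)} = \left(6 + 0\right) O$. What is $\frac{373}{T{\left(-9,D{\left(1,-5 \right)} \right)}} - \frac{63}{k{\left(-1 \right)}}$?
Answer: $\frac{21}{2} + \frac{373 \sqrt{2}}{4} \approx 142.38$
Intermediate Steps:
$k{\left(O \right)} = 6 O$
$T{\left(f,B \right)} = 2 \sqrt{2}$ ($T{\left(f,B \right)} = \sqrt{8} = 2 \sqrt{2}$)
$\frac{373}{T{\left(-9,D{\left(1,-5 \right)} \right)}} - \frac{63}{k{\left(-1 \right)}} = \frac{373}{2 \sqrt{2}} - \frac{63}{6 \left(-1\right)} = 373 \frac{\sqrt{2}}{4} - \frac{63}{-6} = \frac{373 \sqrt{2}}{4} - - \frac{21}{2} = \frac{373 \sqrt{2}}{4} + \frac{21}{2} = \frac{21}{2} + \frac{373 \sqrt{2}}{4}$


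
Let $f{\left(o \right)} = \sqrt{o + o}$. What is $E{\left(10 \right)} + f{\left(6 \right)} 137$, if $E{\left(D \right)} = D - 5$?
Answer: $5 + 274 \sqrt{3} \approx 479.58$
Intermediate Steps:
$E{\left(D \right)} = -5 + D$
$f{\left(o \right)} = \sqrt{2} \sqrt{o}$ ($f{\left(o \right)} = \sqrt{2 o} = \sqrt{2} \sqrt{o}$)
$E{\left(10 \right)} + f{\left(6 \right)} 137 = \left(-5 + 10\right) + \sqrt{2} \sqrt{6} \cdot 137 = 5 + 2 \sqrt{3} \cdot 137 = 5 + 274 \sqrt{3}$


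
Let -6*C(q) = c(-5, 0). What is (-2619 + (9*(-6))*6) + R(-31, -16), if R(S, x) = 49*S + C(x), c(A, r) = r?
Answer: -4462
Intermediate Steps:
C(q) = 0 (C(q) = -⅙*0 = 0)
R(S, x) = 49*S (R(S, x) = 49*S + 0 = 49*S)
(-2619 + (9*(-6))*6) + R(-31, -16) = (-2619 + (9*(-6))*6) + 49*(-31) = (-2619 - 54*6) - 1519 = (-2619 - 324) - 1519 = -2943 - 1519 = -4462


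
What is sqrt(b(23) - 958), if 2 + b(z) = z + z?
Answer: I*sqrt(914) ≈ 30.232*I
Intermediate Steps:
b(z) = -2 + 2*z (b(z) = -2 + (z + z) = -2 + 2*z)
sqrt(b(23) - 958) = sqrt((-2 + 2*23) - 958) = sqrt((-2 + 46) - 958) = sqrt(44 - 958) = sqrt(-914) = I*sqrt(914)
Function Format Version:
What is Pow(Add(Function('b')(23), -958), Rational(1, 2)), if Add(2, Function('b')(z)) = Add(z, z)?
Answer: Mul(I, Pow(914, Rational(1, 2))) ≈ Mul(30.232, I)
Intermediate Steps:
Function('b')(z) = Add(-2, Mul(2, z)) (Function('b')(z) = Add(-2, Add(z, z)) = Add(-2, Mul(2, z)))
Pow(Add(Function('b')(23), -958), Rational(1, 2)) = Pow(Add(Add(-2, Mul(2, 23)), -958), Rational(1, 2)) = Pow(Add(Add(-2, 46), -958), Rational(1, 2)) = Pow(Add(44, -958), Rational(1, 2)) = Pow(-914, Rational(1, 2)) = Mul(I, Pow(914, Rational(1, 2)))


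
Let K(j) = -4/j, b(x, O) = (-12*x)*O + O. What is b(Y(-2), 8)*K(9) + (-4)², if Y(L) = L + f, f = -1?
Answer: -1040/9 ≈ -115.56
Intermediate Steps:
Y(L) = -1 + L (Y(L) = L - 1 = -1 + L)
b(x, O) = O - 12*O*x (b(x, O) = -12*O*x + O = O - 12*O*x)
b(Y(-2), 8)*K(9) + (-4)² = (8*(1 - 12*(-1 - 2)))*(-4/9) + (-4)² = (8*(1 - 12*(-3)))*(-4*⅑) + 16 = (8*(1 + 36))*(-4/9) + 16 = (8*37)*(-4/9) + 16 = 296*(-4/9) + 16 = -1184/9 + 16 = -1040/9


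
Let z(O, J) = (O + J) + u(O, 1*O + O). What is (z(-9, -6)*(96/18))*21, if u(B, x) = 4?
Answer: -1232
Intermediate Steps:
z(O, J) = 4 + J + O (z(O, J) = (O + J) + 4 = (J + O) + 4 = 4 + J + O)
(z(-9, -6)*(96/18))*21 = ((4 - 6 - 9)*(96/18))*21 = -1056/18*21 = -11*16/3*21 = -176/3*21 = -1232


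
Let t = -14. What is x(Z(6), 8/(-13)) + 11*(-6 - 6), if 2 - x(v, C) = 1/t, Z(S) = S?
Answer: -1819/14 ≈ -129.93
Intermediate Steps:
x(v, C) = 29/14 (x(v, C) = 2 - 1/(-14) = 2 - 1*(-1/14) = 2 + 1/14 = 29/14)
x(Z(6), 8/(-13)) + 11*(-6 - 6) = 29/14 + 11*(-6 - 6) = 29/14 + 11*(-12) = 29/14 - 132 = -1819/14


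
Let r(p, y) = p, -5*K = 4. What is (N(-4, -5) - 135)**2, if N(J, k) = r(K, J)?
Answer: 461041/25 ≈ 18442.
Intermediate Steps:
K = -4/5 (K = -1/5*4 = -4/5 ≈ -0.80000)
N(J, k) = -4/5
(N(-4, -5) - 135)**2 = (-4/5 - 135)**2 = (-679/5)**2 = 461041/25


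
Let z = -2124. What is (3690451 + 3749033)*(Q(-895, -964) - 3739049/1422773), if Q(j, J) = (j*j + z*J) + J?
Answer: 30140923518614165088/1422773 ≈ 2.1185e+13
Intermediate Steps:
Q(j, J) = j² - 2123*J (Q(j, J) = (j*j - 2124*J) + J = (j² - 2124*J) + J = j² - 2123*J)
(3690451 + 3749033)*(Q(-895, -964) - 3739049/1422773) = (3690451 + 3749033)*(((-895)² - 2123*(-964)) - 3739049/1422773) = 7439484*((801025 + 2046572) - 3739049*1/1422773) = 7439484*(2847597 - 3739049/1422773) = 7439484*(4051480387432/1422773) = 30140923518614165088/1422773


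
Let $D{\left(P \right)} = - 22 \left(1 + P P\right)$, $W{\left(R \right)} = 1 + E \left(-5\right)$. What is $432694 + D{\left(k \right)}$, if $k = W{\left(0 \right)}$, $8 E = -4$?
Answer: $\frac{864805}{2} \approx 4.324 \cdot 10^{5}$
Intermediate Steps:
$E = - \frac{1}{2}$ ($E = \frac{1}{8} \left(-4\right) = - \frac{1}{2} \approx -0.5$)
$W{\left(R \right)} = \frac{7}{2}$ ($W{\left(R \right)} = 1 - - \frac{5}{2} = 1 + \frac{5}{2} = \frac{7}{2}$)
$k = \frac{7}{2} \approx 3.5$
$D{\left(P \right)} = -22 - 22 P^{2}$ ($D{\left(P \right)} = - 22 \left(1 + P^{2}\right) = -22 - 22 P^{2}$)
$432694 + D{\left(k \right)} = 432694 - \left(22 + 22 \left(\frac{7}{2}\right)^{2}\right) = 432694 - \frac{583}{2} = \frac{864805}{2}$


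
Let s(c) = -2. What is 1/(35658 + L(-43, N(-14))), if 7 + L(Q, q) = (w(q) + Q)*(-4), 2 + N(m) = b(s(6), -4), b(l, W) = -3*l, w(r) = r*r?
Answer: 1/35759 ≈ 2.7965e-5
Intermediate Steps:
w(r) = r²
N(m) = 4 (N(m) = -2 - 3*(-2) = -2 + 6 = 4)
L(Q, q) = -7 - 4*Q - 4*q² (L(Q, q) = -7 + (q² + Q)*(-4) = -7 + (Q + q²)*(-4) = -7 + (-4*Q - 4*q²) = -7 - 4*Q - 4*q²)
1/(35658 + L(-43, N(-14))) = 1/(35658 + (-7 - 4*(-43) - 4*4²)) = 1/(35658 + (-7 + 172 - 4*16)) = 1/(35658 + (-7 + 172 - 64)) = 1/(35658 + 101) = 1/35759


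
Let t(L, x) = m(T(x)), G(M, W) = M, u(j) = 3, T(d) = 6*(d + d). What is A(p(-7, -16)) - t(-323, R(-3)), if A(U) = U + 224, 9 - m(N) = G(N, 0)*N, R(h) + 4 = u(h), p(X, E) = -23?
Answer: 336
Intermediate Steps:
T(d) = 12*d (T(d) = 6*(2*d) = 12*d)
R(h) = -1 (R(h) = -4 + 3 = -1)
m(N) = 9 - N² (m(N) = 9 - N*N = 9 - N²)
t(L, x) = 9 - 144*x² (t(L, x) = 9 - (12*x)² = 9 - 144*x²)
A(U) = 224 + U
A(p(-7, -16)) - t(-323, R(-3)) = (224 - 23) - (9 - 144*(-1)²) = 201 - (9 - 144*1) = 201 - (9 - 144) = 201 - 1*(-135) = 201 + 135 = 336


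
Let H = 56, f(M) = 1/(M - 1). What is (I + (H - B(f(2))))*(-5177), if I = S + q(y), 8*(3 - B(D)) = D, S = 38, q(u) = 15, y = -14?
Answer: -4395273/8 ≈ -5.4941e+5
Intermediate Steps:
f(M) = 1/(-1 + M)
B(D) = 3 - D/8
I = 53 (I = 38 + 15 = 53)
(I + (H - B(f(2))))*(-5177) = (53 + (56 - (3 - 1/(8*(-1 + 2)))))*(-5177) = (53 + (56 - (3 - ⅛/1)))*(-5177) = (53 + (56 - (3 - ⅛*1)))*(-5177) = (53 + (56 - (3 - ⅛)))*(-5177) = (53 + (56 - 1*23/8))*(-5177) = (53 + (56 - 23/8))*(-5177) = (53 + 425/8)*(-5177) = (849/8)*(-5177) = -4395273/8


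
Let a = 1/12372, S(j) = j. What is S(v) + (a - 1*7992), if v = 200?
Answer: -96402623/12372 ≈ -7792.0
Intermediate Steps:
a = 1/12372 ≈ 8.0828e-5
S(v) + (a - 1*7992) = 200 + (1/12372 - 1*7992) = 200 + (1/12372 - 7992) = 200 - 98877023/12372 = -96402623/12372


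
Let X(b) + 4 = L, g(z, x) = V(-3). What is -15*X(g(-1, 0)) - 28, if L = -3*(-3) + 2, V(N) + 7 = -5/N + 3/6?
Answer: -133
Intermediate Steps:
V(N) = -13/2 - 5/N (V(N) = -7 + (-5/N + 3/6) = -7 + (-5/N + 3*(1/6)) = -7 + (-5/N + 1/2) = -7 + (1/2 - 5/N) = -13/2 - 5/N)
g(z, x) = -29/6 (g(z, x) = -13/2 - 5/(-3) = -13/2 - 5*(-1/3) = -13/2 + 5/3 = -29/6)
L = 11 (L = 9 + 2 = 11)
X(b) = 7 (X(b) = -4 + 11 = 7)
-15*X(g(-1, 0)) - 28 = -15*7 - 28 = -105 - 28 = -133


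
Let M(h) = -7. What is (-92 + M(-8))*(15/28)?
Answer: -1485/28 ≈ -53.036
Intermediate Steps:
(-92 + M(-8))*(15/28) = (-92 - 7)*(15/28) = -1485/28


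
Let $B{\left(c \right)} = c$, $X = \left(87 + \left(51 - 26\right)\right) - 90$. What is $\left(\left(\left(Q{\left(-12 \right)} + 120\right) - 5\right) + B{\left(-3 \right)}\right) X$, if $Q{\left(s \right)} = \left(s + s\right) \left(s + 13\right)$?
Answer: $1936$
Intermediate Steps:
$Q{\left(s \right)} = 2 s \left(13 + s\right)$
$X = 22$ ($X = \left(87 + 25\right) - 90 = 112 - 90 = 22$)
$\left(\left(\left(Q{\left(-12 \right)} + 120\right) - 5\right) + B{\left(-3 \right)}\right) X = \left(\left(\left(2 \left(-12\right) \left(13 - 12\right) + 120\right) - 5\right) - 3\right) 22 = \left(\left(\left(2 \left(-12\right) 1 + 120\right) - 5\right) - 3\right) 22 = \left(\left(\left(-24 + 120\right) - 5\right) - 3\right) 22 = \left(\left(96 - 5\right) - 3\right) 22 = \left(91 - 3\right) 22 = 88 \cdot 22 = 1936$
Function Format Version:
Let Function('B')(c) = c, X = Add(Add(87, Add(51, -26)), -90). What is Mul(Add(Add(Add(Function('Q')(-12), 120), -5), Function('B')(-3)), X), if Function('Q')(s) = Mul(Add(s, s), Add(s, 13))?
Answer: 1936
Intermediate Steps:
Function('Q')(s) = Mul(2, s, Add(13, s)) (Function('Q')(s) = Mul(Mul(2, s), Add(13, s)) = Mul(2, s, Add(13, s)))
X = 22 (X = Add(Add(87, 25), -90) = Add(112, -90) = 22)
Mul(Add(Add(Add(Function('Q')(-12), 120), -5), Function('B')(-3)), X) = Mul(Add(Add(Add(Mul(2, -12, Add(13, -12)), 120), -5), -3), 22) = Mul(Add(Add(Add(Mul(2, -12, 1), 120), -5), -3), 22) = Mul(Add(Add(Add(-24, 120), -5), -3), 22) = Mul(Add(Add(96, -5), -3), 22) = Mul(Add(91, -3), 22) = Mul(88, 22) = 1936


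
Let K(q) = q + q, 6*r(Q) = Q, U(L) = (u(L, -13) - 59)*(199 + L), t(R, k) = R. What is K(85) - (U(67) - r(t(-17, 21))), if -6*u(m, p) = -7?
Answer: 93305/6 ≈ 15551.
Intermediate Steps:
u(m, p) = 7/6 (u(m, p) = -⅙*(-7) = 7/6)
U(L) = -69053/6 - 347*L/6 (U(L) = (7/6 - 59)*(199 + L) = -347*(199 + L)/6 = -69053/6 - 347*L/6)
r(Q) = Q/6
K(q) = 2*q
K(85) - (U(67) - r(t(-17, 21))) = 2*85 - ((-69053/6 - 347/6*67) - (-17)/6) = 170 - ((-69053/6 - 23249/6) - 1*(-17/6)) = 170 - (-46151/3 + 17/6) = 170 - 1*(-92285/6) = 170 + 92285/6 = 93305/6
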